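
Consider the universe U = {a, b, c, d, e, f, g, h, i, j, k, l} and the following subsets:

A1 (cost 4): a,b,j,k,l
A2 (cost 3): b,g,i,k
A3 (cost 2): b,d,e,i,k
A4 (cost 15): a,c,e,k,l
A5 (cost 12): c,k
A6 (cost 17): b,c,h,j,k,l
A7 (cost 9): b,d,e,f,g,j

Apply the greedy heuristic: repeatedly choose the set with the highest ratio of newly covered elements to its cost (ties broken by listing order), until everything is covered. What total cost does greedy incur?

35

Pick 1: A3 adds 5 new (b, d, e, i, k) at cost 2 (ratio 5/2).
Pick 2: A1 adds 3 new (a, j, l) at cost 4 (ratio 3/4).
Pick 3: A2 adds 1 new (g) at cost 3 (ratio 1/3).
Pick 4: A6 adds 2 new (c, h) at cost 17 (ratio 2/17).
Pick 5: A7 adds 1 new (f) at cost 9 (ratio 1/9).
Greedy total cost: 2 + 4 + 3 + 17 + 9 = 35. (The true optimum is 32, so greedy overshoots here.)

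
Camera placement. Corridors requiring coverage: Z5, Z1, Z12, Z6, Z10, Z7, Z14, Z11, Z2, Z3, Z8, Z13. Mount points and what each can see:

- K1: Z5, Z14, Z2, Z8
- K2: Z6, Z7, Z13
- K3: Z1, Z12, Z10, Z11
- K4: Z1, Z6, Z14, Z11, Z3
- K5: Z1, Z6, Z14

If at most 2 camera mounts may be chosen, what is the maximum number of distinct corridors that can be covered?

8

Choosing K1, K3 covers {Z5, Z1, Z12, Z10, Z14, Z11, Z2, Z8} — 8 corridors.
No choice of 2 camera mounts does better; here Z6, Z7, Z3, Z13 are left uncovered.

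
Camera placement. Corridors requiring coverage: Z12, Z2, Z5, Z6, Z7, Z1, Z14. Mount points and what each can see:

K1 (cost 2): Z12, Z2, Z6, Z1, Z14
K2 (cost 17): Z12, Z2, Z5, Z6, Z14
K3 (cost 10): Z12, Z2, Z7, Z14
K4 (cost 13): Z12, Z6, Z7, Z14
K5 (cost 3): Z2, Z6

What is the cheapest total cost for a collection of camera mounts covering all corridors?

K1, K2, K3 cover every corridor at cost 2 + 17 + 10 = 29.
Any cover uses at least 3 camera mounts; among all covering selections none totals below 29.

29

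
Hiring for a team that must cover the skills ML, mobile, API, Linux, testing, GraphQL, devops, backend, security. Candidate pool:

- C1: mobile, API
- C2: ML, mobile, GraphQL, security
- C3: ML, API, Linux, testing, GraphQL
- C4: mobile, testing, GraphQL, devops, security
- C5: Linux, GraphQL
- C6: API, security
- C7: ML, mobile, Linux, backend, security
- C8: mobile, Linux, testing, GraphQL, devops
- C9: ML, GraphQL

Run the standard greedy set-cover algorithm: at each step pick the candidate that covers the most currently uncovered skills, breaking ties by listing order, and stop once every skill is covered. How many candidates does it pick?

Pick 1: C3 covers 5 new skills (ML, API, Linux, testing, GraphQL).
Pick 2: C4 covers 3 new skills (mobile, devops, security).
Pick 3: C7 covers 1 new skills (backend).
Greedy uses 3 candidates.

3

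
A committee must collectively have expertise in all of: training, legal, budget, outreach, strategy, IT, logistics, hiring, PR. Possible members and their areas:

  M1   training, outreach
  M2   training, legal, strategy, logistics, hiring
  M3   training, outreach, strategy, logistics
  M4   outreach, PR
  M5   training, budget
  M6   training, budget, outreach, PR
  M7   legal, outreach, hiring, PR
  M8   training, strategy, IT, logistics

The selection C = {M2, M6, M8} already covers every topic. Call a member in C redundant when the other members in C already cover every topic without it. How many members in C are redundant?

Drop M2: legal, hiring uncovered — not redundant.
Drop M6: budget, outreach, PR uncovered — not redundant.
Drop M8: IT uncovered — not redundant.
None of the members in C is redundant.

0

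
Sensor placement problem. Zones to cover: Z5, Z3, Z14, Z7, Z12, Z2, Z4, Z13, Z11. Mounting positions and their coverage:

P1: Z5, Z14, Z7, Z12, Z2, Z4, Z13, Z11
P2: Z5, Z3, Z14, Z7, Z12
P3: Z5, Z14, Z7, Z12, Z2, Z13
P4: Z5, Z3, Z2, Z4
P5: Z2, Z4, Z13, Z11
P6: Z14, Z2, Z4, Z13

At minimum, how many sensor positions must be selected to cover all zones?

2

P1, P2 together cover {Z5, Z3, Z14, Z7, Z12, Z2, Z4, Z13, Z11} — every zone.
No single sensor position contains all 9 zones, so 2 is optimal.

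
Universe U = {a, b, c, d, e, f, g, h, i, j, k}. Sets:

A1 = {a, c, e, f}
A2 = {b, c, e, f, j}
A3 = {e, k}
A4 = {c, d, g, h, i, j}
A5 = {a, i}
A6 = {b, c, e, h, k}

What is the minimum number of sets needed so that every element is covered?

A1, A4, A6 together cover {a, b, c, d, e, f, g, h, i, j, k} — every element.
No 2 of the 6 sets cover everything (all 15 pairs fall short), so 3 is minimum.

3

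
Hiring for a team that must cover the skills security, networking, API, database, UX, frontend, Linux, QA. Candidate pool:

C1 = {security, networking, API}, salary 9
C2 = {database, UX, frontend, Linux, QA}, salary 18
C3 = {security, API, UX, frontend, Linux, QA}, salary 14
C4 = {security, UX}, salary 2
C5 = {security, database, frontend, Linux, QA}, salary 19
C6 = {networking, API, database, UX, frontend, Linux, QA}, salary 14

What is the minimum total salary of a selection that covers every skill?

16

C4, C6 cover every skill at salary 2 + 14 = 16.
Any cover uses at least 2 candidates; among all covering selections none totals below 16.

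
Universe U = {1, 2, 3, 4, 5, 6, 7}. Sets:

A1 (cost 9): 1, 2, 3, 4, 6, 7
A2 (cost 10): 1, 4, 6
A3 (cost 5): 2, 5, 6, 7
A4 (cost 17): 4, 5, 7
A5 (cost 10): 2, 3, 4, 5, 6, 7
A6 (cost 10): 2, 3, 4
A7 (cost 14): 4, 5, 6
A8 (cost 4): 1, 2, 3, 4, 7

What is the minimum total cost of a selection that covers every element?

9

A3, A8 cover every element at cost 5 + 4 = 9.
Any cover uses at least 2 sets; among all covering selections none totals below 9.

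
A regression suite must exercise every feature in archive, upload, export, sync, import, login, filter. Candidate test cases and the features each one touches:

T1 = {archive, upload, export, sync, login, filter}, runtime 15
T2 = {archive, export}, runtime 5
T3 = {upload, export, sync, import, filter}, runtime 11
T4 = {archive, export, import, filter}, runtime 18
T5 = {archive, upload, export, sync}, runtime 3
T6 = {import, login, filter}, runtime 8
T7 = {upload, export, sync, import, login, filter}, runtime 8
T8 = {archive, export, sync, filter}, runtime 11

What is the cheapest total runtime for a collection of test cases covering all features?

T5, T6 cover every feature at runtime 3 + 8 = 11.
Any cover uses at least 2 test cases; among all covering selections none totals below 11.

11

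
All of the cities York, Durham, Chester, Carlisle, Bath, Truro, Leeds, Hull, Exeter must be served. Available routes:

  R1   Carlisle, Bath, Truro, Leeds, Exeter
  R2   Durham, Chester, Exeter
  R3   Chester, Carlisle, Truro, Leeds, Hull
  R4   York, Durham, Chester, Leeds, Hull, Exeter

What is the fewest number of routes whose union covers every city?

R1, R4 together cover {York, Durham, Chester, Carlisle, Bath, Truro, Leeds, Hull, Exeter} — every city.
No single route contains all 9 cities, so 2 is optimal.

2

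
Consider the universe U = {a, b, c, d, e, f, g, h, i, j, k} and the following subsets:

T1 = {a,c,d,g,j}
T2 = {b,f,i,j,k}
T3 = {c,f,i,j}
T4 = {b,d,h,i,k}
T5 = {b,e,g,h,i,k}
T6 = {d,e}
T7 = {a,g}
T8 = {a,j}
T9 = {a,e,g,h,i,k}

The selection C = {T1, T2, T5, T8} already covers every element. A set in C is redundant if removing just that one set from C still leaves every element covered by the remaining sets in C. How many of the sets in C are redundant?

1

Drop T1: c, d uncovered — not redundant.
Drop T2: f uncovered — not redundant.
Drop T5: e, h uncovered — not redundant.
Drop T8: the rest still cover every element — redundant.
1 redundant: T8.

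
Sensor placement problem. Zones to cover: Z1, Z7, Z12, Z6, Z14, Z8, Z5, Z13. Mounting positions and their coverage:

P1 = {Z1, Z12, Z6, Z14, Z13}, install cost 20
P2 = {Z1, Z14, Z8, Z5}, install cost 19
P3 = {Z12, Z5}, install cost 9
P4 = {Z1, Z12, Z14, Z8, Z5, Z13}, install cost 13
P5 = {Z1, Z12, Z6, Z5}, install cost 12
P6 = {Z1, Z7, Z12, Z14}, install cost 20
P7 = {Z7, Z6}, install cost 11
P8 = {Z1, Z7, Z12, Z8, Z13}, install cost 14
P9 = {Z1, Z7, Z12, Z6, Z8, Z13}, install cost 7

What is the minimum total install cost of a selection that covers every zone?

P4, P9 cover every zone at install cost 13 + 7 = 20.
Any cover uses at least 2 sensor positions; among all covering selections none totals below 20.

20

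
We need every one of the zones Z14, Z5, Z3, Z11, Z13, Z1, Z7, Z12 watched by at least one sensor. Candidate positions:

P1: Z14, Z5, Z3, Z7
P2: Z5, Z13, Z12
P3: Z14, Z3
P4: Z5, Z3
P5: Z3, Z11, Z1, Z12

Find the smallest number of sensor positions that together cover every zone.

3

P1, P2, P5 together cover {Z14, Z5, Z3, Z11, Z13, Z1, Z7, Z12} — every zone.
No 2 of the 5 sensor positions cover everything (all 10 pairs fall short), so 3 is minimum.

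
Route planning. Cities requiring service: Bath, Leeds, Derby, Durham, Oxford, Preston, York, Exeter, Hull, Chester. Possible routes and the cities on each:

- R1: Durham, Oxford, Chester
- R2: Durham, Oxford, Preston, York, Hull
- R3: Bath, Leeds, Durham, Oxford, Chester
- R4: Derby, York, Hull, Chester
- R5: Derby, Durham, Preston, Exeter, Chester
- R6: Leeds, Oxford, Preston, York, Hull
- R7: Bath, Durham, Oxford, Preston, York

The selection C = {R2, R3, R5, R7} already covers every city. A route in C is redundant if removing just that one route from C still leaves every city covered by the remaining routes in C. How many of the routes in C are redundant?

Drop R2: Hull uncovered — not redundant.
Drop R3: Leeds uncovered — not redundant.
Drop R5: Derby, Exeter uncovered — not redundant.
Drop R7: the rest still cover every city — redundant.
1 redundant: R7.

1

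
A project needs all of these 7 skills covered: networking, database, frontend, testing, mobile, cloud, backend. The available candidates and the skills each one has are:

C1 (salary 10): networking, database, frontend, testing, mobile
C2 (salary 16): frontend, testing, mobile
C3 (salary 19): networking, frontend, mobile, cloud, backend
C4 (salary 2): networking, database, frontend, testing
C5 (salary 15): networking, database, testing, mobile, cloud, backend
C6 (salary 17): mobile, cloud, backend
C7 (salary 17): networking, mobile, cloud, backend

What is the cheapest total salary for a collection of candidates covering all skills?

C4, C5 cover every skill at salary 2 + 15 = 17.
Any cover uses at least 2 candidates; among all covering selections none totals below 17.

17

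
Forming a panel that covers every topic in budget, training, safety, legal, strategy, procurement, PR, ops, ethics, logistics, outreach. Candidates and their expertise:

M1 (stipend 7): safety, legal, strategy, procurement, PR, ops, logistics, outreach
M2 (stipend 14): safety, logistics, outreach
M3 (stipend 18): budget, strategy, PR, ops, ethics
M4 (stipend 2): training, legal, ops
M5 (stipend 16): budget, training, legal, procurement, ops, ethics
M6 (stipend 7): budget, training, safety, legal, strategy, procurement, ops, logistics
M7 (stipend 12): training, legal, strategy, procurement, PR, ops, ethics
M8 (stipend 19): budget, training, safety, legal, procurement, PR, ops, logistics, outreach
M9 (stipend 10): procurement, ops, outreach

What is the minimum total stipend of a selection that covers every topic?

M1, M5 cover every topic at stipend 7 + 16 = 23.
Any cover uses at least 2 members; among all covering selections none totals below 23.
Greedy by coverage-per-stipend would pick M4, M1, M6, M7 for 28 — worse than the optimum 23.

23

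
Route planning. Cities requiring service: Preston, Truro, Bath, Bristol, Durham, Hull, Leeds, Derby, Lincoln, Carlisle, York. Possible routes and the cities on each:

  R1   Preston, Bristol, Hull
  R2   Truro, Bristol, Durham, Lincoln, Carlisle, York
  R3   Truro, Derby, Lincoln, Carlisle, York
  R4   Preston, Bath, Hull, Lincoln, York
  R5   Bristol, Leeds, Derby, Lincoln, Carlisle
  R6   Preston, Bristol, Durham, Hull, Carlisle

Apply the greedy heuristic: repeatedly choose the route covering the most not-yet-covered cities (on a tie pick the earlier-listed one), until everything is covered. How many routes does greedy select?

3

Pick 1: R2 covers 6 new cities (Truro, Bristol, Durham, Lincoln, Carlisle, York).
Pick 2: R4 covers 3 new cities (Preston, Bath, Hull).
Pick 3: R5 covers 2 new cities (Leeds, Derby).
Greedy uses 3 routes.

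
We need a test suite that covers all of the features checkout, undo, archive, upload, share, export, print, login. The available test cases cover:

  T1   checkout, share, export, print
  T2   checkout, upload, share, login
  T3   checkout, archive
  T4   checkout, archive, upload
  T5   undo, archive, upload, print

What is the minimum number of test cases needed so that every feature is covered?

3

T1, T2, T5 together cover {checkout, undo, archive, upload, share, export, print, login} — every feature.
No 2 of the 5 test cases cover everything (all 10 pairs fall short), so 3 is minimum.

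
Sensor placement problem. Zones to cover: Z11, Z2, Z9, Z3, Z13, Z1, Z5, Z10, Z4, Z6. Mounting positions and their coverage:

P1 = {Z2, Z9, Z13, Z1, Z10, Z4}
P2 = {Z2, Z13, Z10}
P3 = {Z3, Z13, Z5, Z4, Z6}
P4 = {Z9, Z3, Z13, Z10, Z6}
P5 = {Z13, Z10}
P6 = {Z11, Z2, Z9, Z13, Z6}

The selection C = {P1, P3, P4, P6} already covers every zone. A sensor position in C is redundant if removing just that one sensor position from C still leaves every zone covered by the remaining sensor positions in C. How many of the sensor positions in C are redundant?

1

Drop P1: Z1 uncovered — not redundant.
Drop P3: Z5 uncovered — not redundant.
Drop P4: the rest still cover every zone — redundant.
Drop P6: Z11 uncovered — not redundant.
1 redundant: P4.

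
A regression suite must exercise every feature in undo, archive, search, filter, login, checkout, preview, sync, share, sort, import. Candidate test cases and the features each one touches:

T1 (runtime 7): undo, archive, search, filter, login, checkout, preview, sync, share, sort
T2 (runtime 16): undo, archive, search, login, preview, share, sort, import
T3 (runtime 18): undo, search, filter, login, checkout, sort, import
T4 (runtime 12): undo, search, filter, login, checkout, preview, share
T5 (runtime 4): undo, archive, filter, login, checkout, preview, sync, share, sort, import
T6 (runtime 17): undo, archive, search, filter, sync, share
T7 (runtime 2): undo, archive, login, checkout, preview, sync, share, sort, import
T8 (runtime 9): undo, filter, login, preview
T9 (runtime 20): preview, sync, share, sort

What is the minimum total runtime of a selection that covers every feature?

9

T1, T7 cover every feature at runtime 7 + 2 = 9.
Any cover uses at least 2 test cases; among all covering selections none totals below 9.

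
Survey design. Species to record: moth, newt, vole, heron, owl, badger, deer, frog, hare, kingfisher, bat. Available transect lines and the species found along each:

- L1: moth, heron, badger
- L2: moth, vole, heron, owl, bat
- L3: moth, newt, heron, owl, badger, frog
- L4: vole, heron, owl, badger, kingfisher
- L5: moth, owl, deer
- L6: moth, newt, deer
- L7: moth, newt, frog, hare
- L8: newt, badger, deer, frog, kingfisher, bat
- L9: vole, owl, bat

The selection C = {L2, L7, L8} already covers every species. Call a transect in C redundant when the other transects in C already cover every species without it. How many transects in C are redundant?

Drop L2: vole, heron, owl uncovered — not redundant.
Drop L7: hare uncovered — not redundant.
Drop L8: badger, deer, kingfisher uncovered — not redundant.
None of the transects in C is redundant.

0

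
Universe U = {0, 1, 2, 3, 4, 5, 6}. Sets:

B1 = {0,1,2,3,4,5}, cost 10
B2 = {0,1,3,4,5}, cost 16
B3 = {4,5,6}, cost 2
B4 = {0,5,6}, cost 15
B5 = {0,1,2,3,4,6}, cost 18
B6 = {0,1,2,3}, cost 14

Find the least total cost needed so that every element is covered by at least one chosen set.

12

B1, B3 cover every element at cost 10 + 2 = 12.
Any cover uses at least 2 sets; among all covering selections none totals below 12.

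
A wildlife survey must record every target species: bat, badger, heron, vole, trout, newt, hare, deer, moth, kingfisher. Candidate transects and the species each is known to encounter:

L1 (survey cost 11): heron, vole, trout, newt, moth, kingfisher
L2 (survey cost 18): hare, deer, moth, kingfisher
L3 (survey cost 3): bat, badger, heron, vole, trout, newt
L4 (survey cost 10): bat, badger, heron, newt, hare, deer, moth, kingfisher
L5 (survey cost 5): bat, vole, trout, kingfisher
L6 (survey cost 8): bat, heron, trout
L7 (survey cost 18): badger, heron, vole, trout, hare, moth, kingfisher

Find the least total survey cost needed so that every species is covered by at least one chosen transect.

13

L3, L4 cover every species at survey cost 3 + 10 = 13.
Any cover uses at least 2 transects; among all covering selections none totals below 13.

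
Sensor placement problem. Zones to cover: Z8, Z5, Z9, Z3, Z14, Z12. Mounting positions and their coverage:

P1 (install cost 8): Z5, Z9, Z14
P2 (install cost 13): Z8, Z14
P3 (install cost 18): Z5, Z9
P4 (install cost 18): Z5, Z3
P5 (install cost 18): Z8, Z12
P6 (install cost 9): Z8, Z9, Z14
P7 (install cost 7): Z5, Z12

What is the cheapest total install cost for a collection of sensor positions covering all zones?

P4, P6, P7 cover every zone at install cost 18 + 9 + 7 = 34.
Any cover uses at least 3 sensor positions; among all covering selections none totals below 34.

34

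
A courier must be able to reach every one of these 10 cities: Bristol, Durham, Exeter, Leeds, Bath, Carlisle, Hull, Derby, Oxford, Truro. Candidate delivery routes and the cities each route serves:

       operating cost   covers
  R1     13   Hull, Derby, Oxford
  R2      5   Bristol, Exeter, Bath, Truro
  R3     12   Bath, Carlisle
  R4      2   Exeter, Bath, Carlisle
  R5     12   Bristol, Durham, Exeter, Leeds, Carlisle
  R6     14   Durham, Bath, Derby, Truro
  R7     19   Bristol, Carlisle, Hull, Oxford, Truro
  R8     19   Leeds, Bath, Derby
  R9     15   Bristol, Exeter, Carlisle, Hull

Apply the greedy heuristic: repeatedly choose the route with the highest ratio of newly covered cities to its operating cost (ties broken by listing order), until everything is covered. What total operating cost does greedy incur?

32

Pick 1: R4 adds 3 new (Exeter, Bath, Carlisle) at operating cost 2 (ratio 3/2).
Pick 2: R2 adds 2 new (Bristol, Truro) at operating cost 5 (ratio 2/5).
Pick 3: R1 adds 3 new (Hull, Derby, Oxford) at operating cost 13 (ratio 3/13).
Pick 4: R5 adds 2 new (Durham, Leeds) at operating cost 12 (ratio 2/12).
Greedy total operating cost: 2 + 5 + 13 + 12 = 32. (The true optimum is 30, so greedy overshoots here.)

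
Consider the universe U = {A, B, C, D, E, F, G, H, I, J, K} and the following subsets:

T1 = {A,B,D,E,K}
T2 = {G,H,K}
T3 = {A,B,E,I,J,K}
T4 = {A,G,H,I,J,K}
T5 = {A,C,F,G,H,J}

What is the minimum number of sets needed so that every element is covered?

3

T1, T3, T5 together cover {A, B, C, D, E, F, G, H, I, J, K} — every element.
No 2 of the 5 sets cover everything (all 10 pairs fall short), so 3 is minimum.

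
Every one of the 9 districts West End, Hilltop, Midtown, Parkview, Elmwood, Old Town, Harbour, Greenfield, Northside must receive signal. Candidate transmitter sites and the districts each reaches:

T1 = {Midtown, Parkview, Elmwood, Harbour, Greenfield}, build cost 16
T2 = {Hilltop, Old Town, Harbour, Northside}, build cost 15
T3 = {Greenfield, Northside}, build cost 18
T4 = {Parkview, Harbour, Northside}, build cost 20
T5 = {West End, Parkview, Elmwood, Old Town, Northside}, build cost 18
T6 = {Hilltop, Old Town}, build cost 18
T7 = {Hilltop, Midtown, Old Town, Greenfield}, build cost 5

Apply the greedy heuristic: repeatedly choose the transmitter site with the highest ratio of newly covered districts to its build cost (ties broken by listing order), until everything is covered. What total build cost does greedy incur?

Pick 1: T7 adds 4 new (Hilltop, Midtown, Old Town, Greenfield) at build cost 5 (ratio 4/5).
Pick 2: T5 adds 4 new (West End, Parkview, Elmwood, Northside) at build cost 18 (ratio 4/18).
Pick 3: T2 adds 1 new (Harbour) at build cost 15 (ratio 1/15).
Greedy total build cost: 5 + 18 + 15 = 38.

38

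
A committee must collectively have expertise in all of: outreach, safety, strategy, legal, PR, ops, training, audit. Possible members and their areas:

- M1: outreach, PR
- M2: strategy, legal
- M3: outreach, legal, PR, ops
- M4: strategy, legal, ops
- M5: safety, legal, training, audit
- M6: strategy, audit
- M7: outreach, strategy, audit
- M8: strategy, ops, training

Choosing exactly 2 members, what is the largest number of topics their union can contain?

Choosing M3, M5 covers {outreach, safety, legal, PR, ops, training, audit} — 7 topics.
No choice of 2 members does better; here strategy is left uncovered.

7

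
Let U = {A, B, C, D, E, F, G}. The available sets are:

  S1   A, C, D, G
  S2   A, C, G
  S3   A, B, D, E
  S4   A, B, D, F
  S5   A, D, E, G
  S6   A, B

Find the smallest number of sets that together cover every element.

S1, S3, S4 together cover {A, B, C, D, E, F, G} — every element.
No 2 of the 6 sets cover everything (all 15 pairs fall short), so 3 is minimum.

3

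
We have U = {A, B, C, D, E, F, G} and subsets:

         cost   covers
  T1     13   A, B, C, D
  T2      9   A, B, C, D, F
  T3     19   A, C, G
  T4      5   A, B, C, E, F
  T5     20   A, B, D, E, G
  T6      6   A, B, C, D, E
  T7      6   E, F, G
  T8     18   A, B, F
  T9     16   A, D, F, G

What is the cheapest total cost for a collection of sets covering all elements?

T6, T7 cover every element at cost 6 + 6 = 12.
Any cover uses at least 2 sets; among all covering selections none totals below 12.
Greedy by coverage-per-cost would pick T4, T6, T7 for 17 — worse than the optimum 12.

12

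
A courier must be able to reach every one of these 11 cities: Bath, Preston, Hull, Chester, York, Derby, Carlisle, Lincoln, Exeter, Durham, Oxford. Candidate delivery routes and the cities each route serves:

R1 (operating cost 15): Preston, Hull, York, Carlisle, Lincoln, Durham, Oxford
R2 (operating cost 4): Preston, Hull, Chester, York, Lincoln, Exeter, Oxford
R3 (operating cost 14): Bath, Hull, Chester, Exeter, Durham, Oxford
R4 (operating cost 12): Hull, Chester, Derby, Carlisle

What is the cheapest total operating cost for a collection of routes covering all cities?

R2, R3, R4 cover every city at operating cost 4 + 14 + 12 = 30.
Any cover uses at least 3 routes; among all covering selections none totals below 30.

30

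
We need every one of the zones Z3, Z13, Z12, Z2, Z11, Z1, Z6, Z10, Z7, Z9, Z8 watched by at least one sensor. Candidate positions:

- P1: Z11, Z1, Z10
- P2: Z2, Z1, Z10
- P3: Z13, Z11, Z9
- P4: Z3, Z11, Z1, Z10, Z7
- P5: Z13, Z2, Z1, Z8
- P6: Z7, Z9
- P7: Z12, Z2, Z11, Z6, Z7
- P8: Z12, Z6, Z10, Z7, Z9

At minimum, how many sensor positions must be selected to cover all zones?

P4, P5, P8 together cover {Z3, Z13, Z12, Z2, Z11, Z1, Z6, Z10, Z7, Z9, Z8} — every zone.
No 2 of the 8 sensor positions cover everything (all 28 pairs fall short), so 3 is minimum.

3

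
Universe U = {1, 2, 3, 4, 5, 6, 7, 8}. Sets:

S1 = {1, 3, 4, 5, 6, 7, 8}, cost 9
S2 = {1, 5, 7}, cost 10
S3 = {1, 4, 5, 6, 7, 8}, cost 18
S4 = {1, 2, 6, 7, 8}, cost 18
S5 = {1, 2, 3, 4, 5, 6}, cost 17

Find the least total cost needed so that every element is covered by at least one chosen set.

26

S1, S5 cover every element at cost 9 + 17 = 26.
Any cover uses at least 2 sets; among all covering selections none totals below 26.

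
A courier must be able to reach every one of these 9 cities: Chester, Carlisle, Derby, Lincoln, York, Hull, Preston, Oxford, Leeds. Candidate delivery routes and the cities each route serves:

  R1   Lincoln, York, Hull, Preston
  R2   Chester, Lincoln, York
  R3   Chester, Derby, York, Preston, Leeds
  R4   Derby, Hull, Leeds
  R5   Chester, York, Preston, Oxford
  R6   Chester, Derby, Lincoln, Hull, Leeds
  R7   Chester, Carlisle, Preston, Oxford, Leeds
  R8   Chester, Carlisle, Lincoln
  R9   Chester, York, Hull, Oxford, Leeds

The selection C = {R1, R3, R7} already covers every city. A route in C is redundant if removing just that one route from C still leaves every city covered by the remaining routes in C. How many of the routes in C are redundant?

0

Drop R1: Lincoln, Hull uncovered — not redundant.
Drop R3: Derby uncovered — not redundant.
Drop R7: Carlisle, Oxford uncovered — not redundant.
None of the routes in C is redundant.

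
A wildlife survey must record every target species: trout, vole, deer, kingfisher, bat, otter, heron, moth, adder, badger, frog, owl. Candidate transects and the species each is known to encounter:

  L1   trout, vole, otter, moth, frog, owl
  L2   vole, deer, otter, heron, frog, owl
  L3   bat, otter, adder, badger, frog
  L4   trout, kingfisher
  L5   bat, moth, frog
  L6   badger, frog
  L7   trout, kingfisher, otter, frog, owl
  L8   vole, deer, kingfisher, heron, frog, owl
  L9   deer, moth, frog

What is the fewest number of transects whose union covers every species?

L1, L3, L8 together cover {trout, vole, deer, kingfisher, bat, otter, heron, moth, adder, badger, frog, owl} — every species.
No 2 of the 9 transects cover everything (all 36 pairs fall short), so 3 is minimum.

3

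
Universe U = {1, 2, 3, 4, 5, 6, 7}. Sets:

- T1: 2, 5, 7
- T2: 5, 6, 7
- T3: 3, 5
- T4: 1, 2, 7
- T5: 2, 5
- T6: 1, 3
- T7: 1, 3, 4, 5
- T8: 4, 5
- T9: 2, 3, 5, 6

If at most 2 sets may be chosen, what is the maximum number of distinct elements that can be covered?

6

Choosing T1, T7 covers {1, 2, 3, 4, 5, 7} — 6 elements.
No choice of 2 sets does better; here 6 is left uncovered.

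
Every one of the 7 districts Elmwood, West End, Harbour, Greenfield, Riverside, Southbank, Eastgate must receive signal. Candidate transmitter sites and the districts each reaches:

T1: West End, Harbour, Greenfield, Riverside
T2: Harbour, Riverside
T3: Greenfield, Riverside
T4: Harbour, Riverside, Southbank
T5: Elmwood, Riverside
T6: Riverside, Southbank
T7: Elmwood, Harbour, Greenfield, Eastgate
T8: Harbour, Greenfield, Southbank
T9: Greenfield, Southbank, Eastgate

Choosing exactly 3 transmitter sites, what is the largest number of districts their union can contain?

Choosing T1, T4, T7 covers {Elmwood, West End, Harbour, Greenfield, Riverside, Southbank, Eastgate} — 7 districts.
That is all 7 districts.

7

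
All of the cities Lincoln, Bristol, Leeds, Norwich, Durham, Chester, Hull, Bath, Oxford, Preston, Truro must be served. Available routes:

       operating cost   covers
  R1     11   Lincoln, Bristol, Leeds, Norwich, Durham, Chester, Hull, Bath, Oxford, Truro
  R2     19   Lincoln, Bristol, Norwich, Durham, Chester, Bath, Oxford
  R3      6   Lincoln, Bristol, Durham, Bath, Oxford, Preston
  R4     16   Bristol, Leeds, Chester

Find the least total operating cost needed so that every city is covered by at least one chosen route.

R1, R3 cover every city at operating cost 11 + 6 = 17.
Any cover uses at least 2 routes; among all covering selections none totals below 17.

17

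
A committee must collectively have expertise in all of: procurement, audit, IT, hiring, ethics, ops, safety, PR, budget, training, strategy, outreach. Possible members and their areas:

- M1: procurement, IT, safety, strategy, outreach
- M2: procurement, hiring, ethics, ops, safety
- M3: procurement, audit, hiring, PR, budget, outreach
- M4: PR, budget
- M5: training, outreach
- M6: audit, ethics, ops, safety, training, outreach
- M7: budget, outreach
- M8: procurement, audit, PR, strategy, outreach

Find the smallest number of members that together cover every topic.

M1, M3, M6 together cover {procurement, audit, IT, hiring, ethics, ops, safety, PR, budget, training, strategy, outreach} — every topic.
No 2 of the 8 members cover everything (all 28 pairs fall short), so 3 is minimum.

3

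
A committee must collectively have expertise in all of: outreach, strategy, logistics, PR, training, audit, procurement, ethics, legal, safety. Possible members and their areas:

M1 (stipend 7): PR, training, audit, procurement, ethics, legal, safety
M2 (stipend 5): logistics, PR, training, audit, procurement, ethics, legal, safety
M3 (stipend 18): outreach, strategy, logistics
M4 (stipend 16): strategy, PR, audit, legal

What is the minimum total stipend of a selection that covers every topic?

23

M2, M3 cover every topic at stipend 5 + 18 = 23.
Any cover uses at least 2 members; among all covering selections none totals below 23.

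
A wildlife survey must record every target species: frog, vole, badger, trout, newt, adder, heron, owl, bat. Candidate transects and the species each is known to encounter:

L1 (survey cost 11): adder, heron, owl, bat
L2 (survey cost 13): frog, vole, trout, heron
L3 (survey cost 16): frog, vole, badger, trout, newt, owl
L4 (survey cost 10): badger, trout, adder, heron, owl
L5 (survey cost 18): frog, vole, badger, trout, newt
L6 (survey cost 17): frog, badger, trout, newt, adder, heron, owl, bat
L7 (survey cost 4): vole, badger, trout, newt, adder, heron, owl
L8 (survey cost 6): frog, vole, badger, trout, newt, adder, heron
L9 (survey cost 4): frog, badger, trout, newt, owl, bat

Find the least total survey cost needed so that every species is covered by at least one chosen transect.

L7, L9 cover every species at survey cost 4 + 4 = 8.
Any cover uses at least 2 transects; among all covering selections none totals below 8.

8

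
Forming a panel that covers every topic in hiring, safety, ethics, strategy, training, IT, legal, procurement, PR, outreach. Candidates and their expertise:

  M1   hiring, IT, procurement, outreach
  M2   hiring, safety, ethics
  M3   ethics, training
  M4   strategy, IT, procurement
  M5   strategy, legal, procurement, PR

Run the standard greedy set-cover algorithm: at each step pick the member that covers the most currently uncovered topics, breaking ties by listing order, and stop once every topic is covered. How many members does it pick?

4

Pick 1: M1 covers 4 new topics (hiring, IT, procurement, outreach).
Pick 2: M5 covers 3 new topics (strategy, legal, PR).
Pick 3: M2 covers 2 new topics (safety, ethics).
Pick 4: M3 covers 1 new topics (training).
Greedy uses 4 members.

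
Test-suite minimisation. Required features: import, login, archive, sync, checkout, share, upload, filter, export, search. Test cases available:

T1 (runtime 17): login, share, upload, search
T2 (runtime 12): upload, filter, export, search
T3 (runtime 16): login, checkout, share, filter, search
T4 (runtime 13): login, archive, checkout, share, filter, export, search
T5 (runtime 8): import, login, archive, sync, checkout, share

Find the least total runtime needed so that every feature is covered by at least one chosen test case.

20

T2, T5 cover every feature at runtime 12 + 8 = 20.
Any cover uses at least 2 test cases; among all covering selections none totals below 20.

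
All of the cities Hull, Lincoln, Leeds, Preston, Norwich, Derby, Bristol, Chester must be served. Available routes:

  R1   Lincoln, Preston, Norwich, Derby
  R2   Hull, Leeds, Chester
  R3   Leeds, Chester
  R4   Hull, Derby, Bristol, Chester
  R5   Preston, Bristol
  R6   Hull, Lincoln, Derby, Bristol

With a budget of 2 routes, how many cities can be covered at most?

7

Choosing R1, R2 covers {Hull, Lincoln, Leeds, Preston, Norwich, Derby, Chester} — 7 cities.
No choice of 2 routes does better; here Bristol is left uncovered.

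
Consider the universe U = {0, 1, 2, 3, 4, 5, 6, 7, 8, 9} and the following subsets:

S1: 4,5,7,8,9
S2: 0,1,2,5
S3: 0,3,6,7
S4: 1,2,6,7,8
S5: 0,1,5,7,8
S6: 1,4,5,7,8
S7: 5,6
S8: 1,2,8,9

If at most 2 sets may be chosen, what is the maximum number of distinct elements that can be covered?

Choosing S1, S2 covers {0, 1, 2, 4, 5, 7, 8, 9} — 8 elements.
No choice of 2 sets does better; here 3, 6 are left uncovered.

8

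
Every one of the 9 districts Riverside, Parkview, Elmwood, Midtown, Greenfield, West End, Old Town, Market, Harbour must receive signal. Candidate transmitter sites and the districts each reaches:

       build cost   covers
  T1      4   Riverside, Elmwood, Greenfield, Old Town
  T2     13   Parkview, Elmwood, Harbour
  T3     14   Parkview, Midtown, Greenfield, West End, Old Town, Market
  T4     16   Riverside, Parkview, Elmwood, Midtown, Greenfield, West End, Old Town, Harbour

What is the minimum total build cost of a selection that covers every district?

T3, T4 cover every district at build cost 14 + 16 = 30.
Any cover uses at least 2 transmitter sites; among all covering selections none totals below 30.
Greedy by coverage-per-build cost would pick T1, T3, T2 for 31 — worse than the optimum 30.

30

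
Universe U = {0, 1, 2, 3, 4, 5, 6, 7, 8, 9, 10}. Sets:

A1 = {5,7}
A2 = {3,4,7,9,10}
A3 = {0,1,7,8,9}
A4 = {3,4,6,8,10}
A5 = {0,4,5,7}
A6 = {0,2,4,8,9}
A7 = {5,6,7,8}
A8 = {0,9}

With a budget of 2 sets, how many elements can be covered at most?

Choosing A3, A4 covers {0, 1, 3, 4, 6, 7, 8, 9, 10} — 9 elements.
No choice of 2 sets does better; here 2, 5 are left uncovered.

9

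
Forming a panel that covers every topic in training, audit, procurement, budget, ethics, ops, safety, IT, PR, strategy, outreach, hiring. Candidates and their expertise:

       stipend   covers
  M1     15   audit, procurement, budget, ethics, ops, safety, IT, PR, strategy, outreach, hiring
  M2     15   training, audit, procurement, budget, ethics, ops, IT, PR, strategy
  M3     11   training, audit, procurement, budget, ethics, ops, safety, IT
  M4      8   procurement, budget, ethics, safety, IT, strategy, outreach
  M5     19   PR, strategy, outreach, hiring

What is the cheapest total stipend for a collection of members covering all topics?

M1, M3 cover every topic at stipend 15 + 11 = 26.
Any cover uses at least 2 members; among all covering selections none totals below 26.

26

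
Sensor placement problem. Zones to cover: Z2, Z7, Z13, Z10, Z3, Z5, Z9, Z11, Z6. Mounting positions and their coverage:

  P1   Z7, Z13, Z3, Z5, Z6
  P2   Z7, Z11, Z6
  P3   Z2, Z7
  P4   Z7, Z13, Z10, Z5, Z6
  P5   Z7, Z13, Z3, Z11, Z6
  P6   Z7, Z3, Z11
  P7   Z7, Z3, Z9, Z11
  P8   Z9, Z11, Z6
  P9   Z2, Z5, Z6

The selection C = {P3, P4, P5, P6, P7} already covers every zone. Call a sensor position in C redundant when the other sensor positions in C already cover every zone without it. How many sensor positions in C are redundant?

2

Drop P3: Z2 uncovered — not redundant.
Drop P4: Z10, Z5 uncovered — not redundant.
Drop P5: the rest still cover every zone — redundant.
Drop P6: the rest still cover every zone — redundant.
Drop P7: Z9 uncovered — not redundant.
2 redundant: P5, P6.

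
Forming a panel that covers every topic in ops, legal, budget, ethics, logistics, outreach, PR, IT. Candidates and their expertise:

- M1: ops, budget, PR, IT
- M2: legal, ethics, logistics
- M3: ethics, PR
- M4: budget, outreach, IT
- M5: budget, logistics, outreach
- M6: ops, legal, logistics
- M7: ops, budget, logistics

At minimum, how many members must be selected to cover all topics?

M1, M2, M4 together cover {ops, legal, budget, ethics, logistics, outreach, PR, IT} — every topic.
No 2 of the 7 members cover everything (all 21 pairs fall short), so 3 is minimum.

3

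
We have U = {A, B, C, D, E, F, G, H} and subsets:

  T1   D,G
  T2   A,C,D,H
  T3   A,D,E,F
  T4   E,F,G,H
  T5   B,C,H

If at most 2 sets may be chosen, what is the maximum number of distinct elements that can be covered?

Choosing T2, T4 covers {A, C, D, E, F, G, H} — 7 elements.
No choice of 2 sets does better; here B is left uncovered.

7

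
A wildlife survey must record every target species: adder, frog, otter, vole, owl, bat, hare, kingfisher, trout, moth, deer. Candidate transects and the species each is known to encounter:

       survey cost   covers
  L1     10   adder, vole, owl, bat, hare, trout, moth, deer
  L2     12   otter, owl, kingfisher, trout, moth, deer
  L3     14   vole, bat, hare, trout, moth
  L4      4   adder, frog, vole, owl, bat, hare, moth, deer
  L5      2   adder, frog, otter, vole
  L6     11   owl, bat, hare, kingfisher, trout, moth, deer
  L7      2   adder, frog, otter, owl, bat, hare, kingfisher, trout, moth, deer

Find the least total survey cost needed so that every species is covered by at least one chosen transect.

4

L5, L7 cover every species at survey cost 2 + 2 = 4.
Any cover uses at least 2 transects; among all covering selections none totals below 4.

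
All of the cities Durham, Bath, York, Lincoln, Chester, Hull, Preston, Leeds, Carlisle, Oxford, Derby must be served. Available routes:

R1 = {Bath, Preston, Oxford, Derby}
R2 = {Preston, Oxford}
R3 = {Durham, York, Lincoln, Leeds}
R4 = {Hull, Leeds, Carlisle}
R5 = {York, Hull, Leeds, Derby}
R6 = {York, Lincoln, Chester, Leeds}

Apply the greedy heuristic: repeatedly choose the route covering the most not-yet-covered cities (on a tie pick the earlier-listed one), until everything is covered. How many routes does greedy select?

Pick 1: R1 covers 4 new cities (Bath, Preston, Oxford, Derby).
Pick 2: R3 covers 4 new cities (Durham, York, Lincoln, Leeds).
Pick 3: R4 covers 2 new cities (Hull, Carlisle).
Pick 4: R6 covers 1 new cities (Chester).
Greedy uses 4 routes.

4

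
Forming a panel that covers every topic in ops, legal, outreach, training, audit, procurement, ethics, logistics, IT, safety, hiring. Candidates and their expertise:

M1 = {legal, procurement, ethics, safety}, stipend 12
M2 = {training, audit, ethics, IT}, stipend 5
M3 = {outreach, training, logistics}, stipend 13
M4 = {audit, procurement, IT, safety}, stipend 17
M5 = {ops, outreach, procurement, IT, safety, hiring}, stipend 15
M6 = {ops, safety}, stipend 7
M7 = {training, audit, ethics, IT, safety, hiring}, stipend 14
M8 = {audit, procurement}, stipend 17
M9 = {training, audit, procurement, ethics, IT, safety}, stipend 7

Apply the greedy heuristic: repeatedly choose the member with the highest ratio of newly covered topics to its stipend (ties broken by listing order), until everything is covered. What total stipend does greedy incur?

47

Pick 1: M9 adds 6 new (training, audit, procurement, ethics, IT, safety) at stipend 7 (ratio 6/7).
Pick 2: M5 adds 3 new (ops, outreach, hiring) at stipend 15 (ratio 3/15).
Pick 3: M1 adds 1 new (legal) at stipend 12 (ratio 1/12).
Pick 4: M3 adds 1 new (logistics) at stipend 13 (ratio 1/13).
Greedy total stipend: 7 + 15 + 12 + 13 = 47. (The true optimum is 45, so greedy overshoots here.)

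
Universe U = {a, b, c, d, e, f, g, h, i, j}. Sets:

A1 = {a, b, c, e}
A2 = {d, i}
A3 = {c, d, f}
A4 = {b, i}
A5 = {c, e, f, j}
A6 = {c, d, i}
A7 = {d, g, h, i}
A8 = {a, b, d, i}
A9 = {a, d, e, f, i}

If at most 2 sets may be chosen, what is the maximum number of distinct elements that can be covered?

Choosing A1, A7 covers {a, b, c, d, e, g, h, i} — 8 elements.
No choice of 2 sets does better; here f, j are left uncovered.

8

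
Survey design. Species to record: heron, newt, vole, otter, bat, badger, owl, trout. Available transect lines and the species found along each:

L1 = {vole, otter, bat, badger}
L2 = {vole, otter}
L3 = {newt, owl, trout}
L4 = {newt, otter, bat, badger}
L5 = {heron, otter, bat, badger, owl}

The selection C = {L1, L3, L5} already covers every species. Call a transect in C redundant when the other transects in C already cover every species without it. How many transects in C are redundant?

0

Drop L1: vole uncovered — not redundant.
Drop L3: newt, trout uncovered — not redundant.
Drop L5: heron uncovered — not redundant.
None of the transects in C is redundant.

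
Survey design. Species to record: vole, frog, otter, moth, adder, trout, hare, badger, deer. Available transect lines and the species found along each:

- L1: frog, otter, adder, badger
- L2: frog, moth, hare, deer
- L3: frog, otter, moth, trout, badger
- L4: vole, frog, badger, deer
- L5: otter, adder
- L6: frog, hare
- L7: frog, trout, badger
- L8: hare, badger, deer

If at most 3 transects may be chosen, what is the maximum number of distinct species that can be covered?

Choosing L1, L2, L3 covers {frog, otter, moth, adder, trout, hare, badger, deer} — 8 species.
No choice of 3 transects does better; here vole is left uncovered.

8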